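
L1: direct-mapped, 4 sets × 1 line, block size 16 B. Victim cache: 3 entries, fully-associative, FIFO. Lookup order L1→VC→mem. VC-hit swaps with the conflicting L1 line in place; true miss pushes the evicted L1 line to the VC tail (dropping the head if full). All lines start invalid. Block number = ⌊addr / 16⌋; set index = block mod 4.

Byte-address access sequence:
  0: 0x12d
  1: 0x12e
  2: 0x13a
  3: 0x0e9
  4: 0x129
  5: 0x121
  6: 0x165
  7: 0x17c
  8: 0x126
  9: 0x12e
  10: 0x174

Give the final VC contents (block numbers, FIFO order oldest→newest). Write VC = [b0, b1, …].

VC = [14, 22, 19]

0: 0x12d (blk 18, set 2) → MISS  vc=[]
1: 0x12e (blk 18, set 2) → L1-HIT  vc=[]
2: 0x13a (blk 19, set 3) → MISS  vc=[]
3: 0xe9 (blk 14, set 2) → MISS  vc=[18]
4: 0x129 (blk 18, set 2) → VC-HIT  vc=[14]
5: 0x121 (blk 18, set 2) → L1-HIT  vc=[14]
6: 0x165 (blk 22, set 2) → MISS  vc=[14, 18]
7: 0x17c (blk 23, set 3) → MISS  vc=[14, 18, 19]
8: 0x126 (blk 18, set 2) → VC-HIT  vc=[14, 22, 19]
9: 0x12e (blk 18, set 2) → L1-HIT  vc=[14, 22, 19]
10: 0x174 (blk 23, set 3) → L1-HIT  vc=[14, 22, 19]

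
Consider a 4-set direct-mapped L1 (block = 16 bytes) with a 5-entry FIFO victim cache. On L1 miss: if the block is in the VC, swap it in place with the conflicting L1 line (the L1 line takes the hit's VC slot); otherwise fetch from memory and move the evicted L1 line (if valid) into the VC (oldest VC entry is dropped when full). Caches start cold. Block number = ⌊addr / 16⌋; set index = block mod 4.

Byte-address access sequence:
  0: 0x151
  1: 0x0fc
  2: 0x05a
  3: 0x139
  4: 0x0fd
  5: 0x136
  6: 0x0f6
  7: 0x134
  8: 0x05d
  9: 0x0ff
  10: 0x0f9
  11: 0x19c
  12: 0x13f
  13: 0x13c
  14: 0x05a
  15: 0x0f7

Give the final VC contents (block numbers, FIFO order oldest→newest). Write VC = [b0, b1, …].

  [0] addr=0x151 blk=21 s=1: MISS | VC []
  [1] addr=0xfc blk=15 s=3: MISS | VC []
  [2] addr=0x5a blk=5 s=1: MISS | VC [21]
  [3] addr=0x139 blk=19 s=3: MISS | VC [21, 15]
  [4] addr=0xfd blk=15 s=3: VC-HIT | VC [21, 19]
  [5] addr=0x136 blk=19 s=3: VC-HIT | VC [21, 15]
  [6] addr=0xf6 blk=15 s=3: VC-HIT | VC [21, 19]
  [7] addr=0x134 blk=19 s=3: VC-HIT | VC [21, 15]
  [8] addr=0x5d blk=5 s=1: L1-HIT | VC [21, 15]
  [9] addr=0xff blk=15 s=3: VC-HIT | VC [21, 19]
  [10] addr=0xf9 blk=15 s=3: L1-HIT | VC [21, 19]
  [11] addr=0x19c blk=25 s=1: MISS | VC [21, 19, 5]
  [12] addr=0x13f blk=19 s=3: VC-HIT | VC [21, 15, 5]
  [13] addr=0x13c blk=19 s=3: L1-HIT | VC [21, 15, 5]
  [14] addr=0x5a blk=5 s=1: VC-HIT | VC [21, 15, 25]
  [15] addr=0xf7 blk=15 s=3: VC-HIT | VC [21, 19, 25]

VC = [21, 19, 25]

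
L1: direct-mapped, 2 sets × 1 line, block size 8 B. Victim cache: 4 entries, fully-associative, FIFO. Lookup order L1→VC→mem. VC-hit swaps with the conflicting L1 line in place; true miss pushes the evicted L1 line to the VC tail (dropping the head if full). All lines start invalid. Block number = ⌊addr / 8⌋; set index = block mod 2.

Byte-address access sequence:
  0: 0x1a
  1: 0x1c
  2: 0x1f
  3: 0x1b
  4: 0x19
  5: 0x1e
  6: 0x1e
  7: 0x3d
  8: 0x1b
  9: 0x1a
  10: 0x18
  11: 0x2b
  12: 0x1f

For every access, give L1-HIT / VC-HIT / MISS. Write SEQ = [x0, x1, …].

#0 0x1a→b3/s1 MISS; vc=[]
#1 0x1c→b3/s1 L1-HIT; vc=[]
#2 0x1f→b3/s1 L1-HIT; vc=[]
#3 0x1b→b3/s1 L1-HIT; vc=[]
#4 0x19→b3/s1 L1-HIT; vc=[]
#5 0x1e→b3/s1 L1-HIT; vc=[]
#6 0x1e→b3/s1 L1-HIT; vc=[]
#7 0x3d→b7/s1 MISS; vc=[3]
#8 0x1b→b3/s1 VC-HIT; vc=[7]
#9 0x1a→b3/s1 L1-HIT; vc=[7]
#10 0x18→b3/s1 L1-HIT; vc=[7]
#11 0x2b→b5/s1 MISS; vc=[7,3]
#12 0x1f→b3/s1 VC-HIT; vc=[7,5]

SEQ = [MISS, L1-HIT, L1-HIT, L1-HIT, L1-HIT, L1-HIT, L1-HIT, MISS, VC-HIT, L1-HIT, L1-HIT, MISS, VC-HIT]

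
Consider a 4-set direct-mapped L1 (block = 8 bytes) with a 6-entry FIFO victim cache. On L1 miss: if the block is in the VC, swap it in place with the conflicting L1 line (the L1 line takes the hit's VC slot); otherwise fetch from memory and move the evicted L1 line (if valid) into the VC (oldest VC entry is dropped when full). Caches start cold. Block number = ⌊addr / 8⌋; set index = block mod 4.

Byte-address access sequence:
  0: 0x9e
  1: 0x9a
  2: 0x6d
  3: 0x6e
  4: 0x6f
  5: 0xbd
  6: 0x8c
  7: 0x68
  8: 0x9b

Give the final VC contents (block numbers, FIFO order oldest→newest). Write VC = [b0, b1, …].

VC = [23, 17]

0: 0x9e (blk 19, set 3) → MISS  vc=[]
1: 0x9a (blk 19, set 3) → L1-HIT  vc=[]
2: 0x6d (blk 13, set 1) → MISS  vc=[]
3: 0x6e (blk 13, set 1) → L1-HIT  vc=[]
4: 0x6f (blk 13, set 1) → L1-HIT  vc=[]
5: 0xbd (blk 23, set 3) → MISS  vc=[19]
6: 0x8c (blk 17, set 1) → MISS  vc=[19, 13]
7: 0x68 (blk 13, set 1) → VC-HIT  vc=[19, 17]
8: 0x9b (blk 19, set 3) → VC-HIT  vc=[23, 17]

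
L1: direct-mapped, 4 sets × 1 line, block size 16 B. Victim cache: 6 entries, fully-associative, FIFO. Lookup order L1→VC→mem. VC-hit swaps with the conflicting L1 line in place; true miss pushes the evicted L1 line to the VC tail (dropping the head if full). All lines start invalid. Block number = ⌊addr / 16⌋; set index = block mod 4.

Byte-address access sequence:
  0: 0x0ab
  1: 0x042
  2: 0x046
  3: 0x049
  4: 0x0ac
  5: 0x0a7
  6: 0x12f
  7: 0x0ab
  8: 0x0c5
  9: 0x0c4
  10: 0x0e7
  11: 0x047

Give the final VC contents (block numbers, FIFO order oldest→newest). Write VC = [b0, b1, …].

VC = [18, 12, 10]

#0 0xab→b10/s2 MISS; vc=[]
#1 0x42→b4/s0 MISS; vc=[]
#2 0x46→b4/s0 L1-HIT; vc=[]
#3 0x49→b4/s0 L1-HIT; vc=[]
#4 0xac→b10/s2 L1-HIT; vc=[]
#5 0xa7→b10/s2 L1-HIT; vc=[]
#6 0x12f→b18/s2 MISS; vc=[10]
#7 0xab→b10/s2 VC-HIT; vc=[18]
#8 0xc5→b12/s0 MISS; vc=[18,4]
#9 0xc4→b12/s0 L1-HIT; vc=[18,4]
#10 0xe7→b14/s2 MISS; vc=[18,4,10]
#11 0x47→b4/s0 VC-HIT; vc=[18,12,10]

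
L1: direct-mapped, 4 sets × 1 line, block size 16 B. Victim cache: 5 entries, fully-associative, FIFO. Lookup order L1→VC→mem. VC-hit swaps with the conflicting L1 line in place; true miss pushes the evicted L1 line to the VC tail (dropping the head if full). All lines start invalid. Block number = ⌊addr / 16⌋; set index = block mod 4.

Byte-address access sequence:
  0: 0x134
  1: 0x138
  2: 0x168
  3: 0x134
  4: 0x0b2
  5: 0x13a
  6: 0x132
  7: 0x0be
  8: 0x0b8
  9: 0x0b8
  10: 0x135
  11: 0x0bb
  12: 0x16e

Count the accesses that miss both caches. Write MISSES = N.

  [0] addr=0x134 blk=19 s=3: MISS | VC []
  [1] addr=0x138 blk=19 s=3: L1-HIT | VC []
  [2] addr=0x168 blk=22 s=2: MISS | VC []
  [3] addr=0x134 blk=19 s=3: L1-HIT | VC []
  [4] addr=0xb2 blk=11 s=3: MISS | VC [19]
  [5] addr=0x13a blk=19 s=3: VC-HIT | VC [11]
  [6] addr=0x132 blk=19 s=3: L1-HIT | VC [11]
  [7] addr=0xbe blk=11 s=3: VC-HIT | VC [19]
  [8] addr=0xb8 blk=11 s=3: L1-HIT | VC [19]
  [9] addr=0xb8 blk=11 s=3: L1-HIT | VC [19]
  [10] addr=0x135 blk=19 s=3: VC-HIT | VC [11]
  [11] addr=0xbb blk=11 s=3: VC-HIT | VC [19]
  [12] addr=0x16e blk=22 s=2: L1-HIT | VC [19]

MISSES = 3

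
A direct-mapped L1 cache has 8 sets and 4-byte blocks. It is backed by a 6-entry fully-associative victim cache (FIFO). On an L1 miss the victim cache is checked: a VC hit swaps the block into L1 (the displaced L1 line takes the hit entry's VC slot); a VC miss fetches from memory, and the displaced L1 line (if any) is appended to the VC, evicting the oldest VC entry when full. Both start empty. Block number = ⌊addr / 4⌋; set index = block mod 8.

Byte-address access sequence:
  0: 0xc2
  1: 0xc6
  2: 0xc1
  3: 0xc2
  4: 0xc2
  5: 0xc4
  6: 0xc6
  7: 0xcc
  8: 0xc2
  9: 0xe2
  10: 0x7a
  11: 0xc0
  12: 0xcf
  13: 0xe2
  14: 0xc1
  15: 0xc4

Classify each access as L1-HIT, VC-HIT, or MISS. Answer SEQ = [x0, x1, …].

  [0] addr=0xc2 blk=48 s=0: MISS | VC []
  [1] addr=0xc6 blk=49 s=1: MISS | VC []
  [2] addr=0xc1 blk=48 s=0: L1-HIT | VC []
  [3] addr=0xc2 blk=48 s=0: L1-HIT | VC []
  [4] addr=0xc2 blk=48 s=0: L1-HIT | VC []
  [5] addr=0xc4 blk=49 s=1: L1-HIT | VC []
  [6] addr=0xc6 blk=49 s=1: L1-HIT | VC []
  [7] addr=0xcc blk=51 s=3: MISS | VC []
  [8] addr=0xc2 blk=48 s=0: L1-HIT | VC []
  [9] addr=0xe2 blk=56 s=0: MISS | VC [48]
  [10] addr=0x7a blk=30 s=6: MISS | VC [48]
  [11] addr=0xc0 blk=48 s=0: VC-HIT | VC [56]
  [12] addr=0xcf blk=51 s=3: L1-HIT | VC [56]
  [13] addr=0xe2 blk=56 s=0: VC-HIT | VC [48]
  [14] addr=0xc1 blk=48 s=0: VC-HIT | VC [56]
  [15] addr=0xc4 blk=49 s=1: L1-HIT | VC [56]

SEQ = [MISS, MISS, L1-HIT, L1-HIT, L1-HIT, L1-HIT, L1-HIT, MISS, L1-HIT, MISS, MISS, VC-HIT, L1-HIT, VC-HIT, VC-HIT, L1-HIT]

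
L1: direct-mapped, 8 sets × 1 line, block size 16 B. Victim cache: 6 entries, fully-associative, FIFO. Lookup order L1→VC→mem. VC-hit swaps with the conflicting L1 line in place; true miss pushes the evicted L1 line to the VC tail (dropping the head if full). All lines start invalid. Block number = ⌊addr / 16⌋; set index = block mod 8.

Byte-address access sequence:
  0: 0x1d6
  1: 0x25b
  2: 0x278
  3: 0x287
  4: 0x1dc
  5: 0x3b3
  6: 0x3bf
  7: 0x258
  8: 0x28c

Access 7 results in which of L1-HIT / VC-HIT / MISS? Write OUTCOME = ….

0: 0x1d6 (blk 29, set 5) → MISS  vc=[]
1: 0x25b (blk 37, set 5) → MISS  vc=[29]
2: 0x278 (blk 39, set 7) → MISS  vc=[29]
3: 0x287 (blk 40, set 0) → MISS  vc=[29]
4: 0x1dc (blk 29, set 5) → VC-HIT  vc=[37]
5: 0x3b3 (blk 59, set 3) → MISS  vc=[37]
6: 0x3bf (blk 59, set 3) → L1-HIT  vc=[37]
7: 0x258 (blk 37, set 5) → VC-HIT  vc=[29]
8: 0x28c (blk 40, set 0) → L1-HIT  vc=[29]

OUTCOME = VC-HIT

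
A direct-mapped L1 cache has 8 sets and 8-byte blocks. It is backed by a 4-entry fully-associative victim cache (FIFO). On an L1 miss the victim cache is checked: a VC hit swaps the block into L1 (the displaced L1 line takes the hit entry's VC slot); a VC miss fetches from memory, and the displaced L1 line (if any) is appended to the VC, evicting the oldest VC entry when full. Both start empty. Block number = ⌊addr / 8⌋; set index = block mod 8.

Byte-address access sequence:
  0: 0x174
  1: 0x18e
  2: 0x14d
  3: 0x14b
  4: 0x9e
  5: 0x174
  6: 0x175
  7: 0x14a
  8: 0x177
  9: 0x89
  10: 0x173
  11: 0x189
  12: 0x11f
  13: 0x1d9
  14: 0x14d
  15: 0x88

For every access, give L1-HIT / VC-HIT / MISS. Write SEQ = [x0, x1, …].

SEQ = [MISS, MISS, MISS, L1-HIT, MISS, L1-HIT, L1-HIT, L1-HIT, L1-HIT, MISS, L1-HIT, VC-HIT, MISS, MISS, VC-HIT, VC-HIT]

0: 0x174 (blk 46, set 6) → MISS  vc=[]
1: 0x18e (blk 49, set 1) → MISS  vc=[]
2: 0x14d (blk 41, set 1) → MISS  vc=[49]
3: 0x14b (blk 41, set 1) → L1-HIT  vc=[49]
4: 0x9e (blk 19, set 3) → MISS  vc=[49]
5: 0x174 (blk 46, set 6) → L1-HIT  vc=[49]
6: 0x175 (blk 46, set 6) → L1-HIT  vc=[49]
7: 0x14a (blk 41, set 1) → L1-HIT  vc=[49]
8: 0x177 (blk 46, set 6) → L1-HIT  vc=[49]
9: 0x89 (blk 17, set 1) → MISS  vc=[49, 41]
10: 0x173 (blk 46, set 6) → L1-HIT  vc=[49, 41]
11: 0x189 (blk 49, set 1) → VC-HIT  vc=[17, 41]
12: 0x11f (blk 35, set 3) → MISS  vc=[17, 41, 19]
13: 0x1d9 (blk 59, set 3) → MISS  vc=[17, 41, 19, 35]
14: 0x14d (blk 41, set 1) → VC-HIT  vc=[17, 49, 19, 35]
15: 0x88 (blk 17, set 1) → VC-HIT  vc=[41, 49, 19, 35]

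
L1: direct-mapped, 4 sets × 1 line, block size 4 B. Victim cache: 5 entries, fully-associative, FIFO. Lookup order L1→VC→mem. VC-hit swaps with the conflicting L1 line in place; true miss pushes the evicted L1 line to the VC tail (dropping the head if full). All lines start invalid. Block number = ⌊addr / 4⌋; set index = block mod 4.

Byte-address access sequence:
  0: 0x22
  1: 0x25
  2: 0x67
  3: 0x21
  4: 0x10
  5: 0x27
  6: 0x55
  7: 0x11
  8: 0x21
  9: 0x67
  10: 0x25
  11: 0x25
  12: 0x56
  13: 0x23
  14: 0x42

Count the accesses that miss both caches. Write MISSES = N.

  [0] addr=0x22 blk=8 s=0: MISS | VC []
  [1] addr=0x25 blk=9 s=1: MISS | VC []
  [2] addr=0x67 blk=25 s=1: MISS | VC [9]
  [3] addr=0x21 blk=8 s=0: L1-HIT | VC [9]
  [4] addr=0x10 blk=4 s=0: MISS | VC [9, 8]
  [5] addr=0x27 blk=9 s=1: VC-HIT | VC [25, 8]
  [6] addr=0x55 blk=21 s=1: MISS | VC [25, 8, 9]
  [7] addr=0x11 blk=4 s=0: L1-HIT | VC [25, 8, 9]
  [8] addr=0x21 blk=8 s=0: VC-HIT | VC [25, 4, 9]
  [9] addr=0x67 blk=25 s=1: VC-HIT | VC [21, 4, 9]
  [10] addr=0x25 blk=9 s=1: VC-HIT | VC [21, 4, 25]
  [11] addr=0x25 blk=9 s=1: L1-HIT | VC [21, 4, 25]
  [12] addr=0x56 blk=21 s=1: VC-HIT | VC [9, 4, 25]
  [13] addr=0x23 blk=8 s=0: L1-HIT | VC [9, 4, 25]
  [14] addr=0x42 blk=16 s=0: MISS | VC [9, 4, 25, 8]

MISSES = 6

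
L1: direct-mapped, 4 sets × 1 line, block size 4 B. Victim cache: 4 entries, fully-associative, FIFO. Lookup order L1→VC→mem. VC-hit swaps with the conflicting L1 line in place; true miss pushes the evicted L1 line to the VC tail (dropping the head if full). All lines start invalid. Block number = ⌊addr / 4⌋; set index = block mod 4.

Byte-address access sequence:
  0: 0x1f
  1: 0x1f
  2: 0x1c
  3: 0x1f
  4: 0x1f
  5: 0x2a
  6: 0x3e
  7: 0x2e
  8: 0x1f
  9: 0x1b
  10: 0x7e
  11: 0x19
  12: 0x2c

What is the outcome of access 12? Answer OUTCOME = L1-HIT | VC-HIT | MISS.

OUTCOME = VC-HIT

#0 0x1f→b7/s3 MISS; vc=[]
#1 0x1f→b7/s3 L1-HIT; vc=[]
#2 0x1c→b7/s3 L1-HIT; vc=[]
#3 0x1f→b7/s3 L1-HIT; vc=[]
#4 0x1f→b7/s3 L1-HIT; vc=[]
#5 0x2a→b10/s2 MISS; vc=[]
#6 0x3e→b15/s3 MISS; vc=[7]
#7 0x2e→b11/s3 MISS; vc=[7,15]
#8 0x1f→b7/s3 VC-HIT; vc=[11,15]
#9 0x1b→b6/s2 MISS; vc=[11,15,10]
#10 0x7e→b31/s3 MISS; vc=[11,15,10,7]
#11 0x19→b6/s2 L1-HIT; vc=[11,15,10,7]
#12 0x2c→b11/s3 VC-HIT; vc=[31,15,10,7]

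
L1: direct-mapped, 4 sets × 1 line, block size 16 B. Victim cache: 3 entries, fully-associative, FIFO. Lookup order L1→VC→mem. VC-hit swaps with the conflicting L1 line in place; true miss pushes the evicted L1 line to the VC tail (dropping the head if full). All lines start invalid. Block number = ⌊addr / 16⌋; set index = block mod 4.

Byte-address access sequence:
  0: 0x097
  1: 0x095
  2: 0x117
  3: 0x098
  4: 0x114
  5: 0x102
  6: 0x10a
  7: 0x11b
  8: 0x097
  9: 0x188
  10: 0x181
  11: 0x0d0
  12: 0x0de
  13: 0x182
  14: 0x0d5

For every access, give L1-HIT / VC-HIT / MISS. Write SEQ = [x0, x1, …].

SEQ = [MISS, L1-HIT, MISS, VC-HIT, VC-HIT, MISS, L1-HIT, L1-HIT, VC-HIT, MISS, L1-HIT, MISS, L1-HIT, L1-HIT, L1-HIT]

0: 0x97 (blk 9, set 1) → MISS  vc=[]
1: 0x95 (blk 9, set 1) → L1-HIT  vc=[]
2: 0x117 (blk 17, set 1) → MISS  vc=[9]
3: 0x98 (blk 9, set 1) → VC-HIT  vc=[17]
4: 0x114 (blk 17, set 1) → VC-HIT  vc=[9]
5: 0x102 (blk 16, set 0) → MISS  vc=[9]
6: 0x10a (blk 16, set 0) → L1-HIT  vc=[9]
7: 0x11b (blk 17, set 1) → L1-HIT  vc=[9]
8: 0x97 (blk 9, set 1) → VC-HIT  vc=[17]
9: 0x188 (blk 24, set 0) → MISS  vc=[17, 16]
10: 0x181 (blk 24, set 0) → L1-HIT  vc=[17, 16]
11: 0xd0 (blk 13, set 1) → MISS  vc=[17, 16, 9]
12: 0xde (blk 13, set 1) → L1-HIT  vc=[17, 16, 9]
13: 0x182 (blk 24, set 0) → L1-HIT  vc=[17, 16, 9]
14: 0xd5 (blk 13, set 1) → L1-HIT  vc=[17, 16, 9]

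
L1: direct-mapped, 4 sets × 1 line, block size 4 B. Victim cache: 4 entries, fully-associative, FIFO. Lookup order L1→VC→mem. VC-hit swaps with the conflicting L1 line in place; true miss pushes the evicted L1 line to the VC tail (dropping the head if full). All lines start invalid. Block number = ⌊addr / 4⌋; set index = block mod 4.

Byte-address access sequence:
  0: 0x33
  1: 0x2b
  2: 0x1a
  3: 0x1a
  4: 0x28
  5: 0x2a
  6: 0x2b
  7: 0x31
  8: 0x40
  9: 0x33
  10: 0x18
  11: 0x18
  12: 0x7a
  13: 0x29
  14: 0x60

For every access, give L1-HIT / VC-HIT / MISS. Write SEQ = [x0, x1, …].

  [0] addr=0x33 blk=12 s=0: MISS | VC []
  [1] addr=0x2b blk=10 s=2: MISS | VC []
  [2] addr=0x1a blk=6 s=2: MISS | VC [10]
  [3] addr=0x1a blk=6 s=2: L1-HIT | VC [10]
  [4] addr=0x28 blk=10 s=2: VC-HIT | VC [6]
  [5] addr=0x2a blk=10 s=2: L1-HIT | VC [6]
  [6] addr=0x2b blk=10 s=2: L1-HIT | VC [6]
  [7] addr=0x31 blk=12 s=0: L1-HIT | VC [6]
  [8] addr=0x40 blk=16 s=0: MISS | VC [6, 12]
  [9] addr=0x33 blk=12 s=0: VC-HIT | VC [6, 16]
  [10] addr=0x18 blk=6 s=2: VC-HIT | VC [10, 16]
  [11] addr=0x18 blk=6 s=2: L1-HIT | VC [10, 16]
  [12] addr=0x7a blk=30 s=2: MISS | VC [10, 16, 6]
  [13] addr=0x29 blk=10 s=2: VC-HIT | VC [30, 16, 6]
  [14] addr=0x60 blk=24 s=0: MISS | VC [30, 16, 6, 12]

SEQ = [MISS, MISS, MISS, L1-HIT, VC-HIT, L1-HIT, L1-HIT, L1-HIT, MISS, VC-HIT, VC-HIT, L1-HIT, MISS, VC-HIT, MISS]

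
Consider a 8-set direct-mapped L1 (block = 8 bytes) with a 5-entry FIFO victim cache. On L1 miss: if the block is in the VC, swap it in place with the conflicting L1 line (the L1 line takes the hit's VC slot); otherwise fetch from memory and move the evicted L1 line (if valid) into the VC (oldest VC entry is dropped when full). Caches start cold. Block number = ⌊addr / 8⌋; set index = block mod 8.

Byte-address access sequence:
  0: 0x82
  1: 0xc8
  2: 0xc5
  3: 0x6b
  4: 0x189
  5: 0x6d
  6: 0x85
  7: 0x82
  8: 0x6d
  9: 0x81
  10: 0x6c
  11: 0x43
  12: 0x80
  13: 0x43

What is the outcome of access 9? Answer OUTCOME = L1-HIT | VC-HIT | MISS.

OUTCOME = L1-HIT

#0 0x82→b16/s0 MISS; vc=[]
#1 0xc8→b25/s1 MISS; vc=[]
#2 0xc5→b24/s0 MISS; vc=[16]
#3 0x6b→b13/s5 MISS; vc=[16]
#4 0x189→b49/s1 MISS; vc=[16,25]
#5 0x6d→b13/s5 L1-HIT; vc=[16,25]
#6 0x85→b16/s0 VC-HIT; vc=[24,25]
#7 0x82→b16/s0 L1-HIT; vc=[24,25]
#8 0x6d→b13/s5 L1-HIT; vc=[24,25]
#9 0x81→b16/s0 L1-HIT; vc=[24,25]
#10 0x6c→b13/s5 L1-HIT; vc=[24,25]
#11 0x43→b8/s0 MISS; vc=[24,25,16]
#12 0x80→b16/s0 VC-HIT; vc=[24,25,8]
#13 0x43→b8/s0 VC-HIT; vc=[24,25,16]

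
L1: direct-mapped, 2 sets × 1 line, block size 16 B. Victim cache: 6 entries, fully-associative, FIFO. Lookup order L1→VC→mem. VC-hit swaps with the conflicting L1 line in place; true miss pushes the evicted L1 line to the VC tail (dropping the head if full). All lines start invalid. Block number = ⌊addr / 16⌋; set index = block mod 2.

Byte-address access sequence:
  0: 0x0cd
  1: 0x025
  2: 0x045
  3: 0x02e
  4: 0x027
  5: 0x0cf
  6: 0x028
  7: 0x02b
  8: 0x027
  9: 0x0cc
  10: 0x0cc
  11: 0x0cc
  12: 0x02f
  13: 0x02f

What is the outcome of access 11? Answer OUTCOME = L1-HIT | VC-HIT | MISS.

OUTCOME = L1-HIT

#0 0xcd→b12/s0 MISS; vc=[]
#1 0x25→b2/s0 MISS; vc=[12]
#2 0x45→b4/s0 MISS; vc=[12,2]
#3 0x2e→b2/s0 VC-HIT; vc=[12,4]
#4 0x27→b2/s0 L1-HIT; vc=[12,4]
#5 0xcf→b12/s0 VC-HIT; vc=[2,4]
#6 0x28→b2/s0 VC-HIT; vc=[12,4]
#7 0x2b→b2/s0 L1-HIT; vc=[12,4]
#8 0x27→b2/s0 L1-HIT; vc=[12,4]
#9 0xcc→b12/s0 VC-HIT; vc=[2,4]
#10 0xcc→b12/s0 L1-HIT; vc=[2,4]
#11 0xcc→b12/s0 L1-HIT; vc=[2,4]
#12 0x2f→b2/s0 VC-HIT; vc=[12,4]
#13 0x2f→b2/s0 L1-HIT; vc=[12,4]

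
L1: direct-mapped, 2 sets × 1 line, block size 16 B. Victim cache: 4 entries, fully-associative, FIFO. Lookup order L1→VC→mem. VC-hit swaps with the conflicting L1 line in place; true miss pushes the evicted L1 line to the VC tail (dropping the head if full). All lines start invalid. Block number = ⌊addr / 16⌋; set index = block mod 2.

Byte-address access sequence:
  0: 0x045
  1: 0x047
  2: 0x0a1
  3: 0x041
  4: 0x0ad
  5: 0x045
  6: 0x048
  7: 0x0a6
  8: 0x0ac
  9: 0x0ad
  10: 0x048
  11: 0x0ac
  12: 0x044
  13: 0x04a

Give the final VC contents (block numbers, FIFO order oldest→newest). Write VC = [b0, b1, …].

  [0] addr=0x45 blk=4 s=0: MISS | VC []
  [1] addr=0x47 blk=4 s=0: L1-HIT | VC []
  [2] addr=0xa1 blk=10 s=0: MISS | VC [4]
  [3] addr=0x41 blk=4 s=0: VC-HIT | VC [10]
  [4] addr=0xad blk=10 s=0: VC-HIT | VC [4]
  [5] addr=0x45 blk=4 s=0: VC-HIT | VC [10]
  [6] addr=0x48 blk=4 s=0: L1-HIT | VC [10]
  [7] addr=0xa6 blk=10 s=0: VC-HIT | VC [4]
  [8] addr=0xac blk=10 s=0: L1-HIT | VC [4]
  [9] addr=0xad blk=10 s=0: L1-HIT | VC [4]
  [10] addr=0x48 blk=4 s=0: VC-HIT | VC [10]
  [11] addr=0xac blk=10 s=0: VC-HIT | VC [4]
  [12] addr=0x44 blk=4 s=0: VC-HIT | VC [10]
  [13] addr=0x4a blk=4 s=0: L1-HIT | VC [10]

VC = [10]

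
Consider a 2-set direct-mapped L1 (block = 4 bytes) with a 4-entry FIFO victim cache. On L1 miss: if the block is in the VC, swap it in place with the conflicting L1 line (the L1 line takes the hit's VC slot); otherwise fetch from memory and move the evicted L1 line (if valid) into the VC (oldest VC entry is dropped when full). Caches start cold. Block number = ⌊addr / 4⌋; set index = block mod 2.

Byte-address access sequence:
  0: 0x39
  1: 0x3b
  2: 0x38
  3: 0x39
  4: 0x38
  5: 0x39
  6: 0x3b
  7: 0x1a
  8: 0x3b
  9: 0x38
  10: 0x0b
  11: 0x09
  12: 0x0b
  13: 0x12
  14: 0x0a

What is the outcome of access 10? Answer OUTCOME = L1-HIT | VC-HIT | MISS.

OUTCOME = MISS

0: 0x39 (blk 14, set 0) → MISS  vc=[]
1: 0x3b (blk 14, set 0) → L1-HIT  vc=[]
2: 0x38 (blk 14, set 0) → L1-HIT  vc=[]
3: 0x39 (blk 14, set 0) → L1-HIT  vc=[]
4: 0x38 (blk 14, set 0) → L1-HIT  vc=[]
5: 0x39 (blk 14, set 0) → L1-HIT  vc=[]
6: 0x3b (blk 14, set 0) → L1-HIT  vc=[]
7: 0x1a (blk 6, set 0) → MISS  vc=[14]
8: 0x3b (blk 14, set 0) → VC-HIT  vc=[6]
9: 0x38 (blk 14, set 0) → L1-HIT  vc=[6]
10: 0xb (blk 2, set 0) → MISS  vc=[6, 14]
11: 0x9 (blk 2, set 0) → L1-HIT  vc=[6, 14]
12: 0xb (blk 2, set 0) → L1-HIT  vc=[6, 14]
13: 0x12 (blk 4, set 0) → MISS  vc=[6, 14, 2]
14: 0xa (blk 2, set 0) → VC-HIT  vc=[6, 14, 4]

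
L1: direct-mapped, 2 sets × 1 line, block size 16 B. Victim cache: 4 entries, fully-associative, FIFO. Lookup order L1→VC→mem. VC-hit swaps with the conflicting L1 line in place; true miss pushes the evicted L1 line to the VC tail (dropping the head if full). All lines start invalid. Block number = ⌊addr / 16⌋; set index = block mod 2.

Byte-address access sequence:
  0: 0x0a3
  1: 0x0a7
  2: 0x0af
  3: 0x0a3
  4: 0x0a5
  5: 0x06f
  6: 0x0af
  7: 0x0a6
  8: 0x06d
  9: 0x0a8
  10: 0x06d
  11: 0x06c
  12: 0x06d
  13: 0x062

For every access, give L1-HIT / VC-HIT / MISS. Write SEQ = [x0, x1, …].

SEQ = [MISS, L1-HIT, L1-HIT, L1-HIT, L1-HIT, MISS, VC-HIT, L1-HIT, VC-HIT, VC-HIT, VC-HIT, L1-HIT, L1-HIT, L1-HIT]

  [0] addr=0xa3 blk=10 s=0: MISS | VC []
  [1] addr=0xa7 blk=10 s=0: L1-HIT | VC []
  [2] addr=0xaf blk=10 s=0: L1-HIT | VC []
  [3] addr=0xa3 blk=10 s=0: L1-HIT | VC []
  [4] addr=0xa5 blk=10 s=0: L1-HIT | VC []
  [5] addr=0x6f blk=6 s=0: MISS | VC [10]
  [6] addr=0xaf blk=10 s=0: VC-HIT | VC [6]
  [7] addr=0xa6 blk=10 s=0: L1-HIT | VC [6]
  [8] addr=0x6d blk=6 s=0: VC-HIT | VC [10]
  [9] addr=0xa8 blk=10 s=0: VC-HIT | VC [6]
  [10] addr=0x6d blk=6 s=0: VC-HIT | VC [10]
  [11] addr=0x6c blk=6 s=0: L1-HIT | VC [10]
  [12] addr=0x6d blk=6 s=0: L1-HIT | VC [10]
  [13] addr=0x62 blk=6 s=0: L1-HIT | VC [10]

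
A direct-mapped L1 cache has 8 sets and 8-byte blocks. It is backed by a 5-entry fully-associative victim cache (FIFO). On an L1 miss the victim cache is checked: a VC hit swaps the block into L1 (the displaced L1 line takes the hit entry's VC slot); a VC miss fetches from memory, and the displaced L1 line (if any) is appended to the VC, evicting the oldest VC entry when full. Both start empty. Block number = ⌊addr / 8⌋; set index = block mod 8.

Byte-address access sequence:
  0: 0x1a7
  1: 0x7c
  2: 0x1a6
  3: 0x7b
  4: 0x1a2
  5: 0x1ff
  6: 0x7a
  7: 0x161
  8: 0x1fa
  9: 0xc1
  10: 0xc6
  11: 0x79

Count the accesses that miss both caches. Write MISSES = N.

MISSES = 5

0: 0x1a7 (blk 52, set 4) → MISS  vc=[]
1: 0x7c (blk 15, set 7) → MISS  vc=[]
2: 0x1a6 (blk 52, set 4) → L1-HIT  vc=[]
3: 0x7b (blk 15, set 7) → L1-HIT  vc=[]
4: 0x1a2 (blk 52, set 4) → L1-HIT  vc=[]
5: 0x1ff (blk 63, set 7) → MISS  vc=[15]
6: 0x7a (blk 15, set 7) → VC-HIT  vc=[63]
7: 0x161 (blk 44, set 4) → MISS  vc=[63, 52]
8: 0x1fa (blk 63, set 7) → VC-HIT  vc=[15, 52]
9: 0xc1 (blk 24, set 0) → MISS  vc=[15, 52]
10: 0xc6 (blk 24, set 0) → L1-HIT  vc=[15, 52]
11: 0x79 (blk 15, set 7) → VC-HIT  vc=[63, 52]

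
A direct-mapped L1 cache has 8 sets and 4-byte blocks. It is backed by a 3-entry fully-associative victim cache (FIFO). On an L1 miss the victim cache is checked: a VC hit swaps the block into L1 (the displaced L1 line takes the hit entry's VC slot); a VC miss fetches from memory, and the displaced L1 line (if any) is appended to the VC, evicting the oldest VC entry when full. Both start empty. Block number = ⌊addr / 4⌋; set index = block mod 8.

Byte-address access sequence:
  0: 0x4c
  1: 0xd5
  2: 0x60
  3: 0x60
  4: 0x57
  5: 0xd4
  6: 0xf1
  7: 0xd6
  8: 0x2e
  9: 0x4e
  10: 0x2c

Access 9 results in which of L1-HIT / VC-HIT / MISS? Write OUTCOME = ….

OUTCOME = VC-HIT

  [0] addr=0x4c blk=19 s=3: MISS | VC []
  [1] addr=0xd5 blk=53 s=5: MISS | VC []
  [2] addr=0x60 blk=24 s=0: MISS | VC []
  [3] addr=0x60 blk=24 s=0: L1-HIT | VC []
  [4] addr=0x57 blk=21 s=5: MISS | VC [53]
  [5] addr=0xd4 blk=53 s=5: VC-HIT | VC [21]
  [6] addr=0xf1 blk=60 s=4: MISS | VC [21]
  [7] addr=0xd6 blk=53 s=5: L1-HIT | VC [21]
  [8] addr=0x2e blk=11 s=3: MISS | VC [21, 19]
  [9] addr=0x4e blk=19 s=3: VC-HIT | VC [21, 11]
  [10] addr=0x2c blk=11 s=3: VC-HIT | VC [21, 19]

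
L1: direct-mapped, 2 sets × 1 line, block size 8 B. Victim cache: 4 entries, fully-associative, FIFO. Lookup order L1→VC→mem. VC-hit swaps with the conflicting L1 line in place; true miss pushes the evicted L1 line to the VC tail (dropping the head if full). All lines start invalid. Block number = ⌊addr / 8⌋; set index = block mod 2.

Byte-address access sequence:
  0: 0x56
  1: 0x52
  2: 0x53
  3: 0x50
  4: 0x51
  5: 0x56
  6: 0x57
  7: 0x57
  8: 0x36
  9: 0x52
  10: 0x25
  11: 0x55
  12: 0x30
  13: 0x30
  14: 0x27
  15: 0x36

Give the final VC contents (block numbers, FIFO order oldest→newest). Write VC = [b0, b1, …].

VC = [10, 4]

  [0] addr=0x56 blk=10 s=0: MISS | VC []
  [1] addr=0x52 blk=10 s=0: L1-HIT | VC []
  [2] addr=0x53 blk=10 s=0: L1-HIT | VC []
  [3] addr=0x50 blk=10 s=0: L1-HIT | VC []
  [4] addr=0x51 blk=10 s=0: L1-HIT | VC []
  [5] addr=0x56 blk=10 s=0: L1-HIT | VC []
  [6] addr=0x57 blk=10 s=0: L1-HIT | VC []
  [7] addr=0x57 blk=10 s=0: L1-HIT | VC []
  [8] addr=0x36 blk=6 s=0: MISS | VC [10]
  [9] addr=0x52 blk=10 s=0: VC-HIT | VC [6]
  [10] addr=0x25 blk=4 s=0: MISS | VC [6, 10]
  [11] addr=0x55 blk=10 s=0: VC-HIT | VC [6, 4]
  [12] addr=0x30 blk=6 s=0: VC-HIT | VC [10, 4]
  [13] addr=0x30 blk=6 s=0: L1-HIT | VC [10, 4]
  [14] addr=0x27 blk=4 s=0: VC-HIT | VC [10, 6]
  [15] addr=0x36 blk=6 s=0: VC-HIT | VC [10, 4]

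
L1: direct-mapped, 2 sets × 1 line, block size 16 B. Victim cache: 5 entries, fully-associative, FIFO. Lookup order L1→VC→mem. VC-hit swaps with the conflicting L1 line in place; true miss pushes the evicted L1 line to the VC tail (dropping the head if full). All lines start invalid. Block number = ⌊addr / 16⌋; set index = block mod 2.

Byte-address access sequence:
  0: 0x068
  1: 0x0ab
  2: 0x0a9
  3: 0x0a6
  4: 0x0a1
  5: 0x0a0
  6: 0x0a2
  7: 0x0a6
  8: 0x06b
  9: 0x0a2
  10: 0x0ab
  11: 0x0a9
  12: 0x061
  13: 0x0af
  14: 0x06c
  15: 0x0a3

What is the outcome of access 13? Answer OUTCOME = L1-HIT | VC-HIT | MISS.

OUTCOME = VC-HIT

#0 0x68→b6/s0 MISS; vc=[]
#1 0xab→b10/s0 MISS; vc=[6]
#2 0xa9→b10/s0 L1-HIT; vc=[6]
#3 0xa6→b10/s0 L1-HIT; vc=[6]
#4 0xa1→b10/s0 L1-HIT; vc=[6]
#5 0xa0→b10/s0 L1-HIT; vc=[6]
#6 0xa2→b10/s0 L1-HIT; vc=[6]
#7 0xa6→b10/s0 L1-HIT; vc=[6]
#8 0x6b→b6/s0 VC-HIT; vc=[10]
#9 0xa2→b10/s0 VC-HIT; vc=[6]
#10 0xab→b10/s0 L1-HIT; vc=[6]
#11 0xa9→b10/s0 L1-HIT; vc=[6]
#12 0x61→b6/s0 VC-HIT; vc=[10]
#13 0xaf→b10/s0 VC-HIT; vc=[6]
#14 0x6c→b6/s0 VC-HIT; vc=[10]
#15 0xa3→b10/s0 VC-HIT; vc=[6]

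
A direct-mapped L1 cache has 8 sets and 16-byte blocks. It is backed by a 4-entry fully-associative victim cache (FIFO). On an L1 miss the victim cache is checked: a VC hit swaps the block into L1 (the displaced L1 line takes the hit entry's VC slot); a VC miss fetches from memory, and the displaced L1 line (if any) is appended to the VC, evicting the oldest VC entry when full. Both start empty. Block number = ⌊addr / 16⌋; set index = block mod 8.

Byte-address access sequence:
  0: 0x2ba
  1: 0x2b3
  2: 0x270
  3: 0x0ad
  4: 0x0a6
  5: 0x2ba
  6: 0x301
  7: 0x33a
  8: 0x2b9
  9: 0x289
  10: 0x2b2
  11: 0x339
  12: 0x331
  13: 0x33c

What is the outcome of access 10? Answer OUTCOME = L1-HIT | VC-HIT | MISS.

OUTCOME = L1-HIT

  [0] addr=0x2ba blk=43 s=3: MISS | VC []
  [1] addr=0x2b3 blk=43 s=3: L1-HIT | VC []
  [2] addr=0x270 blk=39 s=7: MISS | VC []
  [3] addr=0xad blk=10 s=2: MISS | VC []
  [4] addr=0xa6 blk=10 s=2: L1-HIT | VC []
  [5] addr=0x2ba blk=43 s=3: L1-HIT | VC []
  [6] addr=0x301 blk=48 s=0: MISS | VC []
  [7] addr=0x33a blk=51 s=3: MISS | VC [43]
  [8] addr=0x2b9 blk=43 s=3: VC-HIT | VC [51]
  [9] addr=0x289 blk=40 s=0: MISS | VC [51, 48]
  [10] addr=0x2b2 blk=43 s=3: L1-HIT | VC [51, 48]
  [11] addr=0x339 blk=51 s=3: VC-HIT | VC [43, 48]
  [12] addr=0x331 blk=51 s=3: L1-HIT | VC [43, 48]
  [13] addr=0x33c blk=51 s=3: L1-HIT | VC [43, 48]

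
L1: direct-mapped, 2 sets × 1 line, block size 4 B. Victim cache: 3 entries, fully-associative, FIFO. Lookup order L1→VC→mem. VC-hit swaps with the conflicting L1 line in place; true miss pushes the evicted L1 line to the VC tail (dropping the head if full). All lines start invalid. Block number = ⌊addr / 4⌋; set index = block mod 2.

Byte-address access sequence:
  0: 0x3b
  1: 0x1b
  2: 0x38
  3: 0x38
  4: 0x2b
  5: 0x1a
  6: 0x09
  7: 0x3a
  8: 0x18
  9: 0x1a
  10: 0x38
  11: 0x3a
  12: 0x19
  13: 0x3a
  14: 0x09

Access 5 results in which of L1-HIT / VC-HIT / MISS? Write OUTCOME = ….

  [0] addr=0x3b blk=14 s=0: MISS | VC []
  [1] addr=0x1b blk=6 s=0: MISS | VC [14]
  [2] addr=0x38 blk=14 s=0: VC-HIT | VC [6]
  [3] addr=0x38 blk=14 s=0: L1-HIT | VC [6]
  [4] addr=0x2b blk=10 s=0: MISS | VC [6, 14]
  [5] addr=0x1a blk=6 s=0: VC-HIT | VC [10, 14]
  [6] addr=0x9 blk=2 s=0: MISS | VC [10, 14, 6]
  [7] addr=0x3a blk=14 s=0: VC-HIT | VC [10, 2, 6]
  [8] addr=0x18 blk=6 s=0: VC-HIT | VC [10, 2, 14]
  [9] addr=0x1a blk=6 s=0: L1-HIT | VC [10, 2, 14]
  [10] addr=0x38 blk=14 s=0: VC-HIT | VC [10, 2, 6]
  [11] addr=0x3a blk=14 s=0: L1-HIT | VC [10, 2, 6]
  [12] addr=0x19 blk=6 s=0: VC-HIT | VC [10, 2, 14]
  [13] addr=0x3a blk=14 s=0: VC-HIT | VC [10, 2, 6]
  [14] addr=0x9 blk=2 s=0: VC-HIT | VC [10, 14, 6]

OUTCOME = VC-HIT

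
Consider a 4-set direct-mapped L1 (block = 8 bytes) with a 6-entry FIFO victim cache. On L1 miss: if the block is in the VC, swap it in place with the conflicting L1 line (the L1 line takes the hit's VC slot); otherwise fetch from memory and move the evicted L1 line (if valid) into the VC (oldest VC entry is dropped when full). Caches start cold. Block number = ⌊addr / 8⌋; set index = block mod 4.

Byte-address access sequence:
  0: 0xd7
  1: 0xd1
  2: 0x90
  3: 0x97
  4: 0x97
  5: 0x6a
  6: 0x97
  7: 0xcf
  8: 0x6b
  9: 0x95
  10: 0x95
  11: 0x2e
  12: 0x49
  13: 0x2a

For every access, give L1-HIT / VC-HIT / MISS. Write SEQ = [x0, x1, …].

SEQ = [MISS, L1-HIT, MISS, L1-HIT, L1-HIT, MISS, L1-HIT, MISS, VC-HIT, L1-HIT, L1-HIT, MISS, MISS, VC-HIT]

#0 0xd7→b26/s2 MISS; vc=[]
#1 0xd1→b26/s2 L1-HIT; vc=[]
#2 0x90→b18/s2 MISS; vc=[26]
#3 0x97→b18/s2 L1-HIT; vc=[26]
#4 0x97→b18/s2 L1-HIT; vc=[26]
#5 0x6a→b13/s1 MISS; vc=[26]
#6 0x97→b18/s2 L1-HIT; vc=[26]
#7 0xcf→b25/s1 MISS; vc=[26,13]
#8 0x6b→b13/s1 VC-HIT; vc=[26,25]
#9 0x95→b18/s2 L1-HIT; vc=[26,25]
#10 0x95→b18/s2 L1-HIT; vc=[26,25]
#11 0x2e→b5/s1 MISS; vc=[26,25,13]
#12 0x49→b9/s1 MISS; vc=[26,25,13,5]
#13 0x2a→b5/s1 VC-HIT; vc=[26,25,13,9]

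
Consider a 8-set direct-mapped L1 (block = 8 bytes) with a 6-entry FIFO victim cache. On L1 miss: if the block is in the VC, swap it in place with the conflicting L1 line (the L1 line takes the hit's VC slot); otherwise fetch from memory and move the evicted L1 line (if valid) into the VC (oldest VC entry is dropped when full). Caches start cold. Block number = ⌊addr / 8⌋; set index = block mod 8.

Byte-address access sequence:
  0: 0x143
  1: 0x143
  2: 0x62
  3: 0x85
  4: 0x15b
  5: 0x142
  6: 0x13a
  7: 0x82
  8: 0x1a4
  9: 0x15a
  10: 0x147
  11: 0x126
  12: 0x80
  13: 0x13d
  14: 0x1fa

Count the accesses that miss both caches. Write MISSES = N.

#0 0x143→b40/s0 MISS; vc=[]
#1 0x143→b40/s0 L1-HIT; vc=[]
#2 0x62→b12/s4 MISS; vc=[]
#3 0x85→b16/s0 MISS; vc=[40]
#4 0x15b→b43/s3 MISS; vc=[40]
#5 0x142→b40/s0 VC-HIT; vc=[16]
#6 0x13a→b39/s7 MISS; vc=[16]
#7 0x82→b16/s0 VC-HIT; vc=[40]
#8 0x1a4→b52/s4 MISS; vc=[40,12]
#9 0x15a→b43/s3 L1-HIT; vc=[40,12]
#10 0x147→b40/s0 VC-HIT; vc=[16,12]
#11 0x126→b36/s4 MISS; vc=[16,12,52]
#12 0x80→b16/s0 VC-HIT; vc=[40,12,52]
#13 0x13d→b39/s7 L1-HIT; vc=[40,12,52]
#14 0x1fa→b63/s7 MISS; vc=[40,12,52,39]

MISSES = 8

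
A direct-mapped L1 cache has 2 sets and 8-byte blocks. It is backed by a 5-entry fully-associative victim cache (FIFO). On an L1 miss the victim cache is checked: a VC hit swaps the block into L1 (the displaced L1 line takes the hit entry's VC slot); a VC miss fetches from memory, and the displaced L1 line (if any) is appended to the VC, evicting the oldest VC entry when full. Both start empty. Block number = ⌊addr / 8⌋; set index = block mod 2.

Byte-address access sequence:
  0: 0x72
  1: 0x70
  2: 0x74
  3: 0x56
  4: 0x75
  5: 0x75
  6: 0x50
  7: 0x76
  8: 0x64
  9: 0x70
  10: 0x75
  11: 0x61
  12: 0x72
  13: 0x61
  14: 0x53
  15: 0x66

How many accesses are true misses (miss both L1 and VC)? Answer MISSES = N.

0: 0x72 (blk 14, set 0) → MISS  vc=[]
1: 0x70 (blk 14, set 0) → L1-HIT  vc=[]
2: 0x74 (blk 14, set 0) → L1-HIT  vc=[]
3: 0x56 (blk 10, set 0) → MISS  vc=[14]
4: 0x75 (blk 14, set 0) → VC-HIT  vc=[10]
5: 0x75 (blk 14, set 0) → L1-HIT  vc=[10]
6: 0x50 (blk 10, set 0) → VC-HIT  vc=[14]
7: 0x76 (blk 14, set 0) → VC-HIT  vc=[10]
8: 0x64 (blk 12, set 0) → MISS  vc=[10, 14]
9: 0x70 (blk 14, set 0) → VC-HIT  vc=[10, 12]
10: 0x75 (blk 14, set 0) → L1-HIT  vc=[10, 12]
11: 0x61 (blk 12, set 0) → VC-HIT  vc=[10, 14]
12: 0x72 (blk 14, set 0) → VC-HIT  vc=[10, 12]
13: 0x61 (blk 12, set 0) → VC-HIT  vc=[10, 14]
14: 0x53 (blk 10, set 0) → VC-HIT  vc=[12, 14]
15: 0x66 (blk 12, set 0) → VC-HIT  vc=[10, 14]

MISSES = 3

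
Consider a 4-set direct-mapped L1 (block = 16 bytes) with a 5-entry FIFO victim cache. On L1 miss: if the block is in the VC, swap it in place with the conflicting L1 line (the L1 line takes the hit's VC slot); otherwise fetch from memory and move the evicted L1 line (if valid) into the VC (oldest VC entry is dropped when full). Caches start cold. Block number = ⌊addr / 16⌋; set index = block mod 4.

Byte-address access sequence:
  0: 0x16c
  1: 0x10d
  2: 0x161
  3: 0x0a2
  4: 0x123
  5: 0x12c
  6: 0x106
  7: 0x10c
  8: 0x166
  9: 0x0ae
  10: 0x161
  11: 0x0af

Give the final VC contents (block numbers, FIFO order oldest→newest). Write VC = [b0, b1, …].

0: 0x16c (blk 22, set 2) → MISS  vc=[]
1: 0x10d (blk 16, set 0) → MISS  vc=[]
2: 0x161 (blk 22, set 2) → L1-HIT  vc=[]
3: 0xa2 (blk 10, set 2) → MISS  vc=[22]
4: 0x123 (blk 18, set 2) → MISS  vc=[22, 10]
5: 0x12c (blk 18, set 2) → L1-HIT  vc=[22, 10]
6: 0x106 (blk 16, set 0) → L1-HIT  vc=[22, 10]
7: 0x10c (blk 16, set 0) → L1-HIT  vc=[22, 10]
8: 0x166 (blk 22, set 2) → VC-HIT  vc=[18, 10]
9: 0xae (blk 10, set 2) → VC-HIT  vc=[18, 22]
10: 0x161 (blk 22, set 2) → VC-HIT  vc=[18, 10]
11: 0xaf (blk 10, set 2) → VC-HIT  vc=[18, 22]

VC = [18, 22]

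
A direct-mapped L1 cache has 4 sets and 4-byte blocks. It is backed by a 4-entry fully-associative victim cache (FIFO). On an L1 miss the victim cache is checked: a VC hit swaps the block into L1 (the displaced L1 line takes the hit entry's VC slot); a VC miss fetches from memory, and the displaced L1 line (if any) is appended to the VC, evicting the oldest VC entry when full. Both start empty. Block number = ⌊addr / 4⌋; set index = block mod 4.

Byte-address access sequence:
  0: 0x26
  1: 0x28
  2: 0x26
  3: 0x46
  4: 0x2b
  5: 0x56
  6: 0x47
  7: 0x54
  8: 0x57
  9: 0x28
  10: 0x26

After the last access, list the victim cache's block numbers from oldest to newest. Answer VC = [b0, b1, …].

  [0] addr=0x26 blk=9 s=1: MISS | VC []
  [1] addr=0x28 blk=10 s=2: MISS | VC []
  [2] addr=0x26 blk=9 s=1: L1-HIT | VC []
  [3] addr=0x46 blk=17 s=1: MISS | VC [9]
  [4] addr=0x2b blk=10 s=2: L1-HIT | VC [9]
  [5] addr=0x56 blk=21 s=1: MISS | VC [9, 17]
  [6] addr=0x47 blk=17 s=1: VC-HIT | VC [9, 21]
  [7] addr=0x54 blk=21 s=1: VC-HIT | VC [9, 17]
  [8] addr=0x57 blk=21 s=1: L1-HIT | VC [9, 17]
  [9] addr=0x28 blk=10 s=2: L1-HIT | VC [9, 17]
  [10] addr=0x26 blk=9 s=1: VC-HIT | VC [21, 17]

VC = [21, 17]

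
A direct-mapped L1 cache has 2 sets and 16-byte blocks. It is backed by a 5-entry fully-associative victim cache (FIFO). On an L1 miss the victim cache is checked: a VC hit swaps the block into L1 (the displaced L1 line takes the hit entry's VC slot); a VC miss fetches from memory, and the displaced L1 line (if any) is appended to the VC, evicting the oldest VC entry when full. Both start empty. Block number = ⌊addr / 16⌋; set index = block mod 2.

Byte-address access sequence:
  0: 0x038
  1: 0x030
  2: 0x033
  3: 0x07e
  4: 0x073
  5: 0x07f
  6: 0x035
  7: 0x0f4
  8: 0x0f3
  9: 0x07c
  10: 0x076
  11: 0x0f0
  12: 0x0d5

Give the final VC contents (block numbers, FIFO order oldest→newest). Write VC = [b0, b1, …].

VC = [7, 3, 15]

#0 0x38→b3/s1 MISS; vc=[]
#1 0x30→b3/s1 L1-HIT; vc=[]
#2 0x33→b3/s1 L1-HIT; vc=[]
#3 0x7e→b7/s1 MISS; vc=[3]
#4 0x73→b7/s1 L1-HIT; vc=[3]
#5 0x7f→b7/s1 L1-HIT; vc=[3]
#6 0x35→b3/s1 VC-HIT; vc=[7]
#7 0xf4→b15/s1 MISS; vc=[7,3]
#8 0xf3→b15/s1 L1-HIT; vc=[7,3]
#9 0x7c→b7/s1 VC-HIT; vc=[15,3]
#10 0x76→b7/s1 L1-HIT; vc=[15,3]
#11 0xf0→b15/s1 VC-HIT; vc=[7,3]
#12 0xd5→b13/s1 MISS; vc=[7,3,15]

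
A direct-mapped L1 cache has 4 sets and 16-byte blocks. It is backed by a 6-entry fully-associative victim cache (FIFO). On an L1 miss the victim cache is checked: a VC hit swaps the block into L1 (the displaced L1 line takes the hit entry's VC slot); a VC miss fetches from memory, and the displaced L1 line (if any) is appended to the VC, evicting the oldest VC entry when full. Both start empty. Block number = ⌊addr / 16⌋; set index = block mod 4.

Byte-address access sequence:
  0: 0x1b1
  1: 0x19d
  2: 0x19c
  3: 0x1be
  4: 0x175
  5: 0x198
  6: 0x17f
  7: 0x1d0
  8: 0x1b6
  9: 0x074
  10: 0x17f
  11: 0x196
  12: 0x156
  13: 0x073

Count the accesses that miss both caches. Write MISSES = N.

  [0] addr=0x1b1 blk=27 s=3: MISS | VC []
  [1] addr=0x19d blk=25 s=1: MISS | VC []
  [2] addr=0x19c blk=25 s=1: L1-HIT | VC []
  [3] addr=0x1be blk=27 s=3: L1-HIT | VC []
  [4] addr=0x175 blk=23 s=3: MISS | VC [27]
  [5] addr=0x198 blk=25 s=1: L1-HIT | VC [27]
  [6] addr=0x17f blk=23 s=3: L1-HIT | VC [27]
  [7] addr=0x1d0 blk=29 s=1: MISS | VC [27, 25]
  [8] addr=0x1b6 blk=27 s=3: VC-HIT | VC [23, 25]
  [9] addr=0x74 blk=7 s=3: MISS | VC [23, 25, 27]
  [10] addr=0x17f blk=23 s=3: VC-HIT | VC [7, 25, 27]
  [11] addr=0x196 blk=25 s=1: VC-HIT | VC [7, 29, 27]
  [12] addr=0x156 blk=21 s=1: MISS | VC [7, 29, 27, 25]
  [13] addr=0x73 blk=7 s=3: VC-HIT | VC [23, 29, 27, 25]

MISSES = 6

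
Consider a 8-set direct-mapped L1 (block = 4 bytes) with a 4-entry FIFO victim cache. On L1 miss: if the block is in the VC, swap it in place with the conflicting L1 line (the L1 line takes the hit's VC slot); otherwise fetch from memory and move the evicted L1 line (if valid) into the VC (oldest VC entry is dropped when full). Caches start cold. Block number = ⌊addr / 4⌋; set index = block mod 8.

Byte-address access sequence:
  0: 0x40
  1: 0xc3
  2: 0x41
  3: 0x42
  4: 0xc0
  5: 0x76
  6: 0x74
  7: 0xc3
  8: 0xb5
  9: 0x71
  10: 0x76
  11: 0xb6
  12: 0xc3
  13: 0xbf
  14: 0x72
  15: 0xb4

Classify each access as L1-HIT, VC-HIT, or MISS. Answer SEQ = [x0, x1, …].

SEQ = [MISS, MISS, VC-HIT, L1-HIT, VC-HIT, MISS, L1-HIT, L1-HIT, MISS, MISS, VC-HIT, VC-HIT, L1-HIT, MISS, L1-HIT, L1-HIT]

#0 0x40→b16/s0 MISS; vc=[]
#1 0xc3→b48/s0 MISS; vc=[16]
#2 0x41→b16/s0 VC-HIT; vc=[48]
#3 0x42→b16/s0 L1-HIT; vc=[48]
#4 0xc0→b48/s0 VC-HIT; vc=[16]
#5 0x76→b29/s5 MISS; vc=[16]
#6 0x74→b29/s5 L1-HIT; vc=[16]
#7 0xc3→b48/s0 L1-HIT; vc=[16]
#8 0xb5→b45/s5 MISS; vc=[16,29]
#9 0x71→b28/s4 MISS; vc=[16,29]
#10 0x76→b29/s5 VC-HIT; vc=[16,45]
#11 0xb6→b45/s5 VC-HIT; vc=[16,29]
#12 0xc3→b48/s0 L1-HIT; vc=[16,29]
#13 0xbf→b47/s7 MISS; vc=[16,29]
#14 0x72→b28/s4 L1-HIT; vc=[16,29]
#15 0xb4→b45/s5 L1-HIT; vc=[16,29]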